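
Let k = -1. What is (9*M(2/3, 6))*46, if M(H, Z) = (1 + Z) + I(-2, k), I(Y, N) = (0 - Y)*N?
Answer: 2070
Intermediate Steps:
I(Y, N) = -N*Y (I(Y, N) = (-Y)*N = -N*Y)
M(H, Z) = -1 + Z (M(H, Z) = (1 + Z) - 1*(-1)*(-2) = (1 + Z) - 2 = -1 + Z)
(9*M(2/3, 6))*46 = (9*(-1 + 6))*46 = (9*5)*46 = 45*46 = 2070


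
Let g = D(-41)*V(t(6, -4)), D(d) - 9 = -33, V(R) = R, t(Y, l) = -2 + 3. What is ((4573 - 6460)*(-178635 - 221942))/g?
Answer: -251962933/8 ≈ -3.1495e+7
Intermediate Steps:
t(Y, l) = 1
D(d) = -24 (D(d) = 9 - 33 = -24)
g = -24 (g = -24*1 = -24)
((4573 - 6460)*(-178635 - 221942))/g = ((4573 - 6460)*(-178635 - 221942))/(-24) = -1887*(-400577)*(-1/24) = 755888799*(-1/24) = -251962933/8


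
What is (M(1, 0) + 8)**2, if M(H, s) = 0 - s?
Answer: 64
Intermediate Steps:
M(H, s) = -s
(M(1, 0) + 8)**2 = (-1*0 + 8)**2 = (0 + 8)**2 = 8**2 = 64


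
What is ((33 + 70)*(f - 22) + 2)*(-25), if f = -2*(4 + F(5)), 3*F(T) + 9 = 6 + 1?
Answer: 221300/3 ≈ 73767.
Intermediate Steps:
F(T) = -⅔ (F(T) = -3 + (6 + 1)/3 = -3 + (⅓)*7 = -3 + 7/3 = -⅔)
f = -20/3 (f = -2*(4 - ⅔) = -2*10/3 = -20/3 ≈ -6.6667)
((33 + 70)*(f - 22) + 2)*(-25) = ((33 + 70)*(-20/3 - 22) + 2)*(-25) = (103*(-86/3) + 2)*(-25) = (-8858/3 + 2)*(-25) = -8852/3*(-25) = 221300/3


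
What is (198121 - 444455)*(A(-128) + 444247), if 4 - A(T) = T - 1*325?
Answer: -109545715136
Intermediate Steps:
A(T) = 329 - T (A(T) = 4 - (T - 1*325) = 4 - (T - 325) = 4 - (-325 + T) = 4 + (325 - T) = 329 - T)
(198121 - 444455)*(A(-128) + 444247) = (198121 - 444455)*((329 - 1*(-128)) + 444247) = -246334*((329 + 128) + 444247) = -246334*(457 + 444247) = -246334*444704 = -109545715136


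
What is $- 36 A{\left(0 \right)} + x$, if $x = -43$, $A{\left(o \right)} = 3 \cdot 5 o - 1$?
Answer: $-7$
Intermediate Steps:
$A{\left(o \right)} = -1 + 15 o$ ($A{\left(o \right)} = 15 o - 1 = -1 + 15 o$)
$- 36 A{\left(0 \right)} + x = - 36 \left(-1 + 15 \cdot 0\right) - 43 = - 36 \left(-1 + 0\right) - 43 = \left(-36\right) \left(-1\right) - 43 = 36 - 43 = -7$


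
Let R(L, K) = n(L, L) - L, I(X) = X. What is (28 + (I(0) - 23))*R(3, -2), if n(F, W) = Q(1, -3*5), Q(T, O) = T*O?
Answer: -90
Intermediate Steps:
Q(T, O) = O*T
n(F, W) = -15 (n(F, W) = -3*5*1 = -15*1 = -15)
R(L, K) = -15 - L
(28 + (I(0) - 23))*R(3, -2) = (28 + (0 - 23))*(-15 - 1*3) = (28 - 23)*(-15 - 3) = 5*(-18) = -90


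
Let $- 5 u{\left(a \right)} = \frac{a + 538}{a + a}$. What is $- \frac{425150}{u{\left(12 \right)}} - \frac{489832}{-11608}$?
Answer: $\frac{134655989}{1451} \approx 92802.0$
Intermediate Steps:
$u{\left(a \right)} = - \frac{538 + a}{10 a}$ ($u{\left(a \right)} = - \frac{\left(a + 538\right) \frac{1}{a + a}}{5} = - \frac{\left(538 + a\right) \frac{1}{2 a}}{5} = - \frac{\frac{1}{2} \frac{1}{a} \left(538 + a\right)}{5} = - \frac{538 + a}{10 a}$)
$- \frac{425150}{u{\left(12 \right)}} - \frac{489832}{-11608} = - \frac{425150}{\frac{1}{10} \cdot \frac{1}{12} \left(-538 - 12\right)} - \frac{489832}{-11608} = - \frac{425150}{\frac{1}{10} \cdot \frac{1}{12} \left(-538 - 12\right)} - - \frac{61229}{1451} = - \frac{425150}{\frac{1}{10} \cdot \frac{1}{12} \left(-550\right)} + \frac{61229}{1451} = - \frac{425150}{- \frac{55}{12}} + \frac{61229}{1451} = \left(-425150\right) \left(- \frac{12}{55}\right) + \frac{61229}{1451} = 92760 + \frac{61229}{1451} = \frac{134655989}{1451}$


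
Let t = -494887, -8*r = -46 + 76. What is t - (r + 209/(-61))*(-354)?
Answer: -60686141/122 ≈ -4.9743e+5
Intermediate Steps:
r = -15/4 (r = -(-46 + 76)/8 = -⅛*30 = -15/4 ≈ -3.7500)
t - (r + 209/(-61))*(-354) = -494887 - (-15/4 + 209/(-61))*(-354) = -494887 - (-15/4 + 209*(-1/61))*(-354) = -494887 - (-15/4 - 209/61)*(-354) = -494887 - (-1751)*(-354)/244 = -494887 - 1*309927/122 = -494887 - 309927/122 = -60686141/122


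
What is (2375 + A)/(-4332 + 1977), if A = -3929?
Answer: 518/785 ≈ 0.65987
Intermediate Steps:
(2375 + A)/(-4332 + 1977) = (2375 - 3929)/(-4332 + 1977) = -1554/(-2355) = -1554*(-1/2355) = 518/785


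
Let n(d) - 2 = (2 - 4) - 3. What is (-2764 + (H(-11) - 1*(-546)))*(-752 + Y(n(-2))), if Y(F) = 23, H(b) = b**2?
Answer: 1528713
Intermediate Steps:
n(d) = -3 (n(d) = 2 + ((2 - 4) - 3) = 2 + (-2 - 3) = 2 - 5 = -3)
(-2764 + (H(-11) - 1*(-546)))*(-752 + Y(n(-2))) = (-2764 + ((-11)**2 - 1*(-546)))*(-752 + 23) = (-2764 + (121 + 546))*(-729) = (-2764 + 667)*(-729) = -2097*(-729) = 1528713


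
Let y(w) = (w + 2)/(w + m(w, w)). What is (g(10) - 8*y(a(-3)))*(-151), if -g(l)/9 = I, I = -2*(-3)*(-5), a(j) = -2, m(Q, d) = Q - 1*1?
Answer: -40770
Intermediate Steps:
m(Q, d) = -1 + Q (m(Q, d) = Q - 1 = -1 + Q)
y(w) = (2 + w)/(-1 + 2*w) (y(w) = (w + 2)/(w + (-1 + w)) = (2 + w)/(-1 + 2*w))
I = -30 (I = 6*(-5) = -30)
g(l) = 270 (g(l) = -9*(-30) = 270)
(g(10) - 8*y(a(-3)))*(-151) = (270 - 8*(2 - 2)/(-1 + 2*(-2)))*(-151) = (270 - 8*0/(-1 - 4))*(-151) = (270 - 8*0/(-5))*(-151) = (270 - (-8)*0/5)*(-151) = (270 - 8*0)*(-151) = (270 + 0)*(-151) = 270*(-151) = -40770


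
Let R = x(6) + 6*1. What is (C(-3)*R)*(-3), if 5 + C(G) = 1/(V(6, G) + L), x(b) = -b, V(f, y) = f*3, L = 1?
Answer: 0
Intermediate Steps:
V(f, y) = 3*f
C(G) = -94/19 (C(G) = -5 + 1/(3*6 + 1) = -5 + 1/(18 + 1) = -5 + 1/19 = -94/19)
R = 0 (R = -1*6 + 6*1 = -6 + 6 = 0)
(C(-3)*R)*(-3) = -94/19*0*(-3) = 0*(-3) = 0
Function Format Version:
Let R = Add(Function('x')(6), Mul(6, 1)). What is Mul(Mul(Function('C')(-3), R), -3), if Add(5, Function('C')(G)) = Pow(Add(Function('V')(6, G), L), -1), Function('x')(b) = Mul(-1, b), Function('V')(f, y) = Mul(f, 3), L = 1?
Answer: 0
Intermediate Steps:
Function('V')(f, y) = Mul(3, f)
Function('C')(G) = Rational(-94, 19) (Function('C')(G) = Add(-5, Pow(Add(Mul(3, 6), 1), -1)) = Add(-5, Pow(Add(18, 1), -1)) = Add(-5, Pow(19, -1)) = Add(-5, Rational(1, 19)) = Rational(-94, 19))
R = 0 (R = Add(Mul(-1, 6), Mul(6, 1)) = Add(-6, 6) = 0)
Mul(Mul(Function('C')(-3), R), -3) = Mul(Mul(Rational(-94, 19), 0), -3) = Mul(0, -3) = 0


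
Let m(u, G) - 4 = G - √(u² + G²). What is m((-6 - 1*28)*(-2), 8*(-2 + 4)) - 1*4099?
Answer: -4079 - 4*√305 ≈ -4148.9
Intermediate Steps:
m(u, G) = 4 + G - √(G² + u²) (m(u, G) = 4 + (G - √(u² + G²)) = 4 + (G - √(G² + u²)) = 4 + G - √(G² + u²))
m((-6 - 1*28)*(-2), 8*(-2 + 4)) - 1*4099 = (4 + 8*(-2 + 4) - √((8*(-2 + 4))² + ((-6 - 1*28)*(-2))²)) - 1*4099 = (4 + 8*2 - √((8*2)² + ((-6 - 28)*(-2))²)) - 4099 = (4 + 16 - √(16² + (-34*(-2))²)) - 4099 = (4 + 16 - √(256 + 68²)) - 4099 = (4 + 16 - √(256 + 4624)) - 4099 = (4 + 16 - √4880) - 4099 = (4 + 16 - 4*√305) - 4099 = (20 - 4*√305) - 4099 = -4079 - 4*√305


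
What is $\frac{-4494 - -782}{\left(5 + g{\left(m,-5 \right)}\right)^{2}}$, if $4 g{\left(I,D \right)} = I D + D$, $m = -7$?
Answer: $- \frac{14848}{625} \approx -23.757$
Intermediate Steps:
$g{\left(I,D \right)} = \frac{D}{4} + \frac{D I}{4}$ ($g{\left(I,D \right)} = \frac{I D + D}{4} = \frac{D I + D}{4} = \frac{D + D I}{4} = \frac{D}{4} + \frac{D I}{4}$)
$\frac{-4494 - -782}{\left(5 + g{\left(m,-5 \right)}\right)^{2}} = \frac{-4494 - -782}{\left(5 + \frac{1}{4} \left(-5\right) \left(1 - 7\right)\right)^{2}} = \frac{-4494 + 782}{\left(5 + \frac{1}{4} \left(-5\right) \left(-6\right)\right)^{2}} = - \frac{3712}{\left(5 + \frac{15}{2}\right)^{2}} = - \frac{3712}{\left(\frac{25}{2}\right)^{2}} = - \frac{3712}{\frac{625}{4}} = \left(-3712\right) \frac{4}{625} = - \frac{14848}{625}$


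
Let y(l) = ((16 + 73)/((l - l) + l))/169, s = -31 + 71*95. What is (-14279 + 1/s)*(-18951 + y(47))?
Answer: 7215485656477660/26664651 ≈ 2.7060e+8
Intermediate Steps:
s = 6714 (s = -31 + 6745 = 6714)
y(l) = 89/(169*l) (y(l) = (89/(0 + l))*(1/169) = (89/l)*(1/169) = 89/(169*l))
(-14279 + 1/s)*(-18951 + y(47)) = (-14279 + 1/6714)*(-18951 + (89/169)/47) = (-14279 + 1/6714)*(-18951 + (89/169)*(1/47)) = -95869205*(-18951 + 89/7943)/6714 = -95869205/6714*(-150527704/7943) = 7215485656477660/26664651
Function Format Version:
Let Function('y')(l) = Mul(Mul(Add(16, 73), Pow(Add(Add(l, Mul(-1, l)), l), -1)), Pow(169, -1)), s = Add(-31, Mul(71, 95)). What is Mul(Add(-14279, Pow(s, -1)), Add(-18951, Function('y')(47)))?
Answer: Rational(7215485656477660, 26664651) ≈ 2.7060e+8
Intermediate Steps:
s = 6714 (s = Add(-31, 6745) = 6714)
Function('y')(l) = Mul(Rational(89, 169), Pow(l, -1)) (Function('y')(l) = Mul(Mul(89, Pow(Add(0, l), -1)), Rational(1, 169)) = Mul(Mul(89, Pow(l, -1)), Rational(1, 169)) = Mul(Rational(89, 169), Pow(l, -1)))
Mul(Add(-14279, Pow(s, -1)), Add(-18951, Function('y')(47))) = Mul(Add(-14279, Pow(6714, -1)), Add(-18951, Mul(Rational(89, 169), Pow(47, -1)))) = Mul(Add(-14279, Rational(1, 6714)), Add(-18951, Mul(Rational(89, 169), Rational(1, 47)))) = Mul(Rational(-95869205, 6714), Add(-18951, Rational(89, 7943))) = Mul(Rational(-95869205, 6714), Rational(-150527704, 7943)) = Rational(7215485656477660, 26664651)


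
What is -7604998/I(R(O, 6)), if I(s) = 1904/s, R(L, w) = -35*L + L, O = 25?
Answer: 95062475/28 ≈ 3.3951e+6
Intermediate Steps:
R(L, w) = -34*L
-7604998/I(R(O, 6)) = -7604998/(1904/((-34*25))) = -7604998/(1904/(-850)) = -7604998/(1904*(-1/850)) = -7604998/(-56/25) = -7604998*(-25/56) = 95062475/28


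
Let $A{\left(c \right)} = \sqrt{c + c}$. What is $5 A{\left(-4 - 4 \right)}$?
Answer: $20 i \approx 20.0 i$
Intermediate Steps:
$A{\left(c \right)} = \sqrt{2} \sqrt{c}$ ($A{\left(c \right)} = \sqrt{2 c} = \sqrt{2} \sqrt{c}$)
$5 A{\left(-4 - 4 \right)} = 5 \sqrt{2} \sqrt{-4 - 4} = 5 \sqrt{2} \sqrt{-8} = 5 \sqrt{2} \cdot 2 i \sqrt{2} = 5 \cdot 4 i = 20 i$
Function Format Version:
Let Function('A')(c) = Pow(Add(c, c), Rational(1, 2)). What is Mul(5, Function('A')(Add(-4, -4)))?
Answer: Mul(20, I) ≈ Mul(20.000, I)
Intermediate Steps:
Function('A')(c) = Mul(Pow(2, Rational(1, 2)), Pow(c, Rational(1, 2))) (Function('A')(c) = Pow(Mul(2, c), Rational(1, 2)) = Mul(Pow(2, Rational(1, 2)), Pow(c, Rational(1, 2))))
Mul(5, Function('A')(Add(-4, -4))) = Mul(5, Mul(Pow(2, Rational(1, 2)), Pow(Add(-4, -4), Rational(1, 2)))) = Mul(5, Mul(Pow(2, Rational(1, 2)), Pow(-8, Rational(1, 2)))) = Mul(5, Mul(Pow(2, Rational(1, 2)), Mul(2, I, Pow(2, Rational(1, 2))))) = Mul(5, Mul(4, I)) = Mul(20, I)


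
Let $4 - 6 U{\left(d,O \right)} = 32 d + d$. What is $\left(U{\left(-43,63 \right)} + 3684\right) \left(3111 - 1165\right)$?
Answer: $\frac{22891771}{3} \approx 7.6306 \cdot 10^{6}$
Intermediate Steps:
$U{\left(d,O \right)} = \frac{2}{3} - \frac{11 d}{2}$ ($U{\left(d,O \right)} = \frac{2}{3} - \frac{32 d + d}{6} = \frac{2}{3} - \frac{33 d}{6} = \frac{2}{3} - \frac{11 d}{2}$)
$\left(U{\left(-43,63 \right)} + 3684\right) \left(3111 - 1165\right) = \left(\left(\frac{2}{3} - - \frac{473}{2}\right) + 3684\right) \left(3111 - 1165\right) = \left(\left(\frac{2}{3} + \frac{473}{2}\right) + 3684\right) \left(3111 - 1165\right) = \left(\frac{1423}{6} + 3684\right) \left(3111 - 1165\right) = \frac{23527}{6} \cdot 1946 = \frac{22891771}{3}$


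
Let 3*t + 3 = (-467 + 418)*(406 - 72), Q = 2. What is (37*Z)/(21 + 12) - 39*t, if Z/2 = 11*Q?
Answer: 638539/3 ≈ 2.1285e+5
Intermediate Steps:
t = -16369/3 (t = -1 + ((-467 + 418)*(406 - 72))/3 = -1 + (-49*334)/3 = -1 + (⅓)*(-16366) = -1 - 16366/3 = -16369/3 ≈ -5456.3)
Z = 44 (Z = 2*(11*2) = 2*22 = 44)
(37*Z)/(21 + 12) - 39*t = (37*44)/(21 + 12) - 39*(-16369/3) = 1628/33 + 212797 = 1628*(1/33) + 212797 = 148/3 + 212797 = 638539/3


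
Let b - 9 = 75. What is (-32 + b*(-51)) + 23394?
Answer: 19078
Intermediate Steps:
b = 84 (b = 9 + 75 = 84)
(-32 + b*(-51)) + 23394 = (-32 + 84*(-51)) + 23394 = (-32 - 4284) + 23394 = -4316 + 23394 = 19078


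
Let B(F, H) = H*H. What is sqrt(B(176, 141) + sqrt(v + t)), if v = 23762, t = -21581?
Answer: sqrt(19881 + sqrt(2181)) ≈ 141.17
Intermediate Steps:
B(F, H) = H**2
sqrt(B(176, 141) + sqrt(v + t)) = sqrt(141**2 + sqrt(23762 - 21581)) = sqrt(19881 + sqrt(2181))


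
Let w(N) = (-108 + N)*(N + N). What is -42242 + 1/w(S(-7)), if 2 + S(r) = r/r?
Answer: -9208755/218 ≈ -42242.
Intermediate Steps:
S(r) = -1 (S(r) = -2 + r/r = -2 + 1 = -1)
w(N) = 2*N*(-108 + N) (w(N) = (-108 + N)*(2*N) = 2*N*(-108 + N))
-42242 + 1/w(S(-7)) = -42242 + 1/(2*(-1)*(-108 - 1)) = -42242 + 1/(2*(-1)*(-109)) = -42242 + 1/218 = -9208755/218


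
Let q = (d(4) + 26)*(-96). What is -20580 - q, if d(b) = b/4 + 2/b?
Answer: -17940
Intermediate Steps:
d(b) = 2/b + b/4 (d(b) = b*(¼) + 2/b = b/4 + 2/b = 2/b + b/4)
q = -2640 (q = ((2/4 + (¼)*4) + 26)*(-96) = ((2*(¼) + 1) + 26)*(-96) = ((½ + 1) + 26)*(-96) = (3/2 + 26)*(-96) = (55/2)*(-96) = -2640)
-20580 - q = -20580 - 1*(-2640) = -20580 + 2640 = -17940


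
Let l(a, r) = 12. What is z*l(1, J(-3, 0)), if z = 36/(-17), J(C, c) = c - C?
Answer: -432/17 ≈ -25.412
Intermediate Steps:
z = -36/17 (z = 36*(-1/17) = -36/17 ≈ -2.1176)
z*l(1, J(-3, 0)) = -36/17*12 = -432/17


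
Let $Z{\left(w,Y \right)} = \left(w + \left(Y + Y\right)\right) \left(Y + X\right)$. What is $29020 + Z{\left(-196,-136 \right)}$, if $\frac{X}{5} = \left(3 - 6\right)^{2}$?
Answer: $71608$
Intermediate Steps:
$X = 45$ ($X = 5 \left(3 - 6\right)^{2} = 5 \left(-3\right)^{2} = 5 \cdot 9 = 45$)
$Z{\left(w,Y \right)} = \left(45 + Y\right) \left(w + 2 Y\right)$ ($Z{\left(w,Y \right)} = \left(w + \left(Y + Y\right)\right) \left(Y + 45\right) = \left(w + 2 Y\right) \left(45 + Y\right) = \left(45 + Y\right) \left(w + 2 Y\right)$)
$29020 + Z{\left(-196,-136 \right)} = 29020 + \left(2 \left(-136\right)^{2} + 45 \left(-196\right) + 90 \left(-136\right) - -26656\right) = 29020 + \left(2 \cdot 18496 - 8820 - 12240 + 26656\right) = 29020 + \left(36992 - 8820 - 12240 + 26656\right) = 29020 + 42588 = 71608$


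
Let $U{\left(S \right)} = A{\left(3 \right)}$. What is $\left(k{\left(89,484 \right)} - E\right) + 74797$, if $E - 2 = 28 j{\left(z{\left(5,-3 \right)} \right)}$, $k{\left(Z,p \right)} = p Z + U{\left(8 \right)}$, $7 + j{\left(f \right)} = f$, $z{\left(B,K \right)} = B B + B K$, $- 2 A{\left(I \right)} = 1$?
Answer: $\frac{235573}{2} \approx 1.1779 \cdot 10^{5}$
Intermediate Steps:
$A{\left(I \right)} = - \frac{1}{2}$ ($A{\left(I \right)} = \left(- \frac{1}{2}\right) 1 = - \frac{1}{2}$)
$z{\left(B,K \right)} = B^{2} + B K$
$U{\left(S \right)} = - \frac{1}{2}$
$j{\left(f \right)} = -7 + f$
$k{\left(Z,p \right)} = - \frac{1}{2} + Z p$ ($k{\left(Z,p \right)} = p Z - \frac{1}{2} = Z p - \frac{1}{2} = - \frac{1}{2} + Z p$)
$E = 86$ ($E = 2 + 28 \left(-7 + 5 \left(5 - 3\right)\right) = 2 + 28 \left(-7 + 5 \cdot 2\right) = 2 + 28 \left(-7 + 10\right) = 2 + 28 \cdot 3 = 2 + 84 = 86$)
$\left(k{\left(89,484 \right)} - E\right) + 74797 = \left(\left(- \frac{1}{2} + 89 \cdot 484\right) - 86\right) + 74797 = \left(\left(- \frac{1}{2} + 43076\right) - 86\right) + 74797 = \left(\frac{86151}{2} - 86\right) + 74797 = \frac{85979}{2} + 74797 = \frac{235573}{2}$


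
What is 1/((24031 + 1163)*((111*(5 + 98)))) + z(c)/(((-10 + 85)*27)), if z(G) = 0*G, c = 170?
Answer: 1/288043002 ≈ 3.4717e-9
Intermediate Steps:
z(G) = 0
1/((24031 + 1163)*((111*(5 + 98)))) + z(c)/(((-10 + 85)*27)) = 1/((24031 + 1163)*((111*(5 + 98)))) + 0/(((-10 + 85)*27)) = 1/(25194*((111*103))) + 0/((75*27)) = (1/25194)/11433 + 0/2025 = (1/25194)*(1/11433) + 0*(1/2025) = 1/288043002 + 0 = 1/288043002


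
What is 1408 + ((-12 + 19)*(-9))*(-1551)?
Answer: 99121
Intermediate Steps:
1408 + ((-12 + 19)*(-9))*(-1551) = 1408 + (7*(-9))*(-1551) = 1408 - 63*(-1551) = 1408 + 97713 = 99121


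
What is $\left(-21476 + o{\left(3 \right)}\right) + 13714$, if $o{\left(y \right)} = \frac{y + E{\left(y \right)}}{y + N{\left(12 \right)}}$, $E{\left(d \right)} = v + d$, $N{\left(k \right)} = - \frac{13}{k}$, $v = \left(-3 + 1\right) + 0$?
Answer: $- \frac{178478}{23} \approx -7759.9$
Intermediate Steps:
$v = -2$ ($v = -2 + 0 = -2$)
$E{\left(d \right)} = -2 + d$
$o{\left(y \right)} = \frac{-2 + 2 y}{- \frac{13}{12} + y}$ ($o{\left(y \right)} = \frac{y + \left(-2 + y\right)}{y - \frac{13}{12}} = \frac{-2 + 2 y}{y - \frac{13}{12}} = \frac{-2 + 2 y}{- \frac{13}{12} + y}$)
$\left(-21476 + o{\left(3 \right)}\right) + 13714 = \left(-21476 + \frac{24 \left(-1 + 3\right)}{-13 + 12 \cdot 3}\right) + 13714 = \left(-21476 + 24 \frac{1}{-13 + 36} \cdot 2\right) + 13714 = \left(-21476 + 24 \cdot \frac{1}{23} \cdot 2\right) + 13714 = \left(-21476 + \frac{48}{23}\right) + 13714 = - \frac{493900}{23} + 13714 = - \frac{178478}{23}$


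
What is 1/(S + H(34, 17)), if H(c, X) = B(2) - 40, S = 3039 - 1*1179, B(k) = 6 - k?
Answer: 1/1824 ≈ 0.00054825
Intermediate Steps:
S = 1860 (S = 3039 - 1179 = 1860)
H(c, X) = -36 (H(c, X) = (6 - 1*2) - 40 = (6 - 2) - 40 = 4 - 40 = -36)
1/(S + H(34, 17)) = 1/(1860 - 36) = 1/1824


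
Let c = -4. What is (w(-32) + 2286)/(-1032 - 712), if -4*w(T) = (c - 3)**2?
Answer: -9095/6976 ≈ -1.3038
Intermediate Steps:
w(T) = -49/4 (w(T) = -(-4 - 3)**2/4 = -1/4*(-7)**2 = -1/4*49 = -49/4)
(w(-32) + 2286)/(-1032 - 712) = (-49/4 + 2286)/(-1032 - 712) = (9095/4)/(-1744) = (9095/4)*(-1/1744) = -9095/6976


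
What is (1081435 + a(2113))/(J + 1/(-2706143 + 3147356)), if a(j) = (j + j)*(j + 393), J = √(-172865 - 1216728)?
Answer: 5149745922483/270510556555982818 - 2272134847696491879*I*√1389593/270510556555982818 ≈ 1.9037e-5 - 9901.3*I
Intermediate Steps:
J = I*√1389593 (J = √(-1389593) = I*√1389593 ≈ 1178.8*I)
a(j) = 2*j*(393 + j) (a(j) = (2*j)*(393 + j) = 2*j*(393 + j))
(1081435 + a(2113))/(J + 1/(-2706143 + 3147356)) = (1081435 + 2*2113*(393 + 2113))/(I*√1389593 + 1/(-2706143 + 3147356)) = (1081435 + 2*2113*2506)/(I*√1389593 + 1/441213) = (1081435 + 10590356)/(I*√1389593 + 1/441213) = 11671791/(1/441213 + I*√1389593)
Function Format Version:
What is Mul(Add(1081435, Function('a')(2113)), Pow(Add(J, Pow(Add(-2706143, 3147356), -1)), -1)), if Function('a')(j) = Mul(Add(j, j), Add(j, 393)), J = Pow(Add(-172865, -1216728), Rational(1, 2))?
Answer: Add(Rational(5149745922483, 270510556555982818), Mul(Rational(-2272134847696491879, 270510556555982818), I, Pow(1389593, Rational(1, 2)))) ≈ Add(1.9037e-5, Mul(-9901.3, I))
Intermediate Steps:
J = Mul(I, Pow(1389593, Rational(1, 2))) (J = Pow(-1389593, Rational(1, 2)) = Mul(I, Pow(1389593, Rational(1, 2))) ≈ Mul(1178.8, I))
Function('a')(j) = Mul(2, j, Add(393, j)) (Function('a')(j) = Mul(Mul(2, j), Add(393, j)) = Mul(2, j, Add(393, j)))
Mul(Add(1081435, Function('a')(2113)), Pow(Add(J, Pow(Add(-2706143, 3147356), -1)), -1)) = Mul(Add(1081435, Mul(2, 2113, Add(393, 2113))), Pow(Add(Mul(I, Pow(1389593, Rational(1, 2))), Pow(Add(-2706143, 3147356), -1)), -1)) = Mul(Add(1081435, Mul(2, 2113, 2506)), Pow(Add(Mul(I, Pow(1389593, Rational(1, 2))), Pow(441213, -1)), -1)) = Mul(Add(1081435, 10590356), Pow(Add(Mul(I, Pow(1389593, Rational(1, 2))), Rational(1, 441213)), -1)) = Mul(11671791, Pow(Add(Rational(1, 441213), Mul(I, Pow(1389593, Rational(1, 2)))), -1))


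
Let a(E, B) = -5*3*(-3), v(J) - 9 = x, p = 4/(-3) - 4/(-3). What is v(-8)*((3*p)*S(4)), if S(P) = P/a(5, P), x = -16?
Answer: 0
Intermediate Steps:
p = 0 (p = 4*(-⅓) - 4*(-⅓) = -4/3 + 4/3 = 0)
v(J) = -7 (v(J) = 9 - 16 = -7)
a(E, B) = 45 (a(E, B) = -15*(-3) = 45)
S(P) = P/45
v(-8)*((3*p)*S(4)) = -7*3*0*(1/45)*4 = -0*4/45 = -7*0 = 0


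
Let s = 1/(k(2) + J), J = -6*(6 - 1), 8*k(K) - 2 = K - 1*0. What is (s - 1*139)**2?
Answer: 67289209/3481 ≈ 19330.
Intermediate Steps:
k(K) = 1/4 + K/8 (k(K) = 1/4 + (K - 1*0)/8 = 1/4 + (K + 0)/8 = 1/4 + K/8)
J = -30 (J = -6*5 = -30)
s = -2/59 (s = 1/((1/4 + (1/8)*2) - 30) = 1/((1/4 + 1/4) - 30) = 1/(1/2 - 30) = 1/(-59/2) = -2/59 ≈ -0.033898)
(s - 1*139)**2 = (-2/59 - 1*139)**2 = (-2/59 - 139)**2 = (-8203/59)**2 = 67289209/3481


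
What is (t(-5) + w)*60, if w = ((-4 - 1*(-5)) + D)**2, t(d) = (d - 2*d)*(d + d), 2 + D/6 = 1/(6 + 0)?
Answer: 3000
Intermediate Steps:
D = -11 (D = -12 + 6*(1/(6 + 0)) = -12 + 6*(1/6) = -12 + 1 = -11)
t(d) = -2*d**2 (t(d) = (-d)*(2*d) = -2*d**2)
w = 100 (w = ((-4 - 1*(-5)) - 11)**2 = ((-4 + 5) - 11)**2 = (1 - 11)**2 = (-10)**2 = 100)
(t(-5) + w)*60 = (-2*(-5)**2 + 100)*60 = (-2*25 + 100)*60 = (-50 + 100)*60 = 50*60 = 3000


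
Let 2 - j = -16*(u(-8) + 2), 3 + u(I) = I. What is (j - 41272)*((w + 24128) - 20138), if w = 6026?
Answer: -414802624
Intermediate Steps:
u(I) = -3 + I
j = -142 (j = 2 - (-16)*((-3 - 8) + 2) = 2 - (-16)*(-11 + 2) = 2 - (-16)*(-9) = 2 - 1*144 = 2 - 144 = -142)
(j - 41272)*((w + 24128) - 20138) = (-142 - 41272)*((6026 + 24128) - 20138) = -41414*(30154 - 20138) = -41414*10016 = -414802624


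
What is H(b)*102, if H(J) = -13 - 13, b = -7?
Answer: -2652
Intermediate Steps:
H(J) = -26
H(b)*102 = -26*102 = -2652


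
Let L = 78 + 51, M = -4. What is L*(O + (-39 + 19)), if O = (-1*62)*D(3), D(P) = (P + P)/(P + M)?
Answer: 45408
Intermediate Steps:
D(P) = 2*P/(-4 + P) (D(P) = (P + P)/(P - 4) = (2*P)/(-4 + P) = 2*P/(-4 + P))
L = 129
O = 372 (O = (-1*62)*(2*3/(-4 + 3)) = -124*3/(-1) = -124*3*(-1) = -62*(-6) = 372)
L*(O + (-39 + 19)) = 129*(372 + (-39 + 19)) = 129*(372 - 20) = 129*352 = 45408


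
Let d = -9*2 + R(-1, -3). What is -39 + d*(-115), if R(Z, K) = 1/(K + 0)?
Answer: 6208/3 ≈ 2069.3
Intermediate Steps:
R(Z, K) = 1/K
d = -55/3 (d = -9*2 + 1/(-3) = -18 - ⅓ = -55/3 ≈ -18.333)
-39 + d*(-115) = -39 - 55/3*(-115) = -39 + 6325/3 = 6208/3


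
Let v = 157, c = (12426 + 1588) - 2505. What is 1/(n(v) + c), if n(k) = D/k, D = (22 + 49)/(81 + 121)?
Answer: 31714/364996497 ≈ 8.6889e-5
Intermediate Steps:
c = 11509 (c = 14014 - 2505 = 11509)
D = 71/202 ≈ 0.35149
n(k) = 71/(202*k)
1/(n(v) + c) = 1/((71/202)/157 + 11509) = 1/((71/202)*(1/157) + 11509) = 1/(71/31714 + 11509) = 1/(364996497/31714) = 31714/364996497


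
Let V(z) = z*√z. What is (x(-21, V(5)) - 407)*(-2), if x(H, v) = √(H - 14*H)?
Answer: 814 - 2*√273 ≈ 780.96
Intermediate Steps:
V(z) = z^(3/2)
x(H, v) = √13*√(-H) (x(H, v) = √(-13*H) = √13*√(-H))
(x(-21, V(5)) - 407)*(-2) = (√13*√(-1*(-21)) - 407)*(-2) = (√13*√21 - 407)*(-2) = (√273 - 407)*(-2) = (-407 + √273)*(-2) = 814 - 2*√273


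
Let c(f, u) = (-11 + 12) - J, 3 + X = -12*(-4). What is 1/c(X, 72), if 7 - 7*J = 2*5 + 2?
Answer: 7/12 ≈ 0.58333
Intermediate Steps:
X = 45 (X = -3 - 12*(-4) = -3 + 48 = 45)
J = -5/7 (J = 1 - (2*5 + 2)/7 = 1 - (10 + 2)/7 = 1 - 1/7*12 = 1 - 12/7 = -5/7 ≈ -0.71429)
c(f, u) = 12/7 (c(f, u) = (-11 + 12) - 1*(-5/7) = 1 + 5/7 = 12/7)
1/c(X, 72) = 1/(12/7) = 7/12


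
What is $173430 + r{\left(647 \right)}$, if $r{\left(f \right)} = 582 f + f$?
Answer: $550631$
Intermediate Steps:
$r{\left(f \right)} = 583 f$
$173430 + r{\left(647 \right)} = 173430 + 583 \cdot 647 = 173430 + 377201 = 550631$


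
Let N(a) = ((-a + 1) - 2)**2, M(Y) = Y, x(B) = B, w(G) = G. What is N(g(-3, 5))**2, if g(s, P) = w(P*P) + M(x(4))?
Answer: 810000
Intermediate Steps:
g(s, P) = 4 + P**2 (g(s, P) = P*P + 4 = P**2 + 4 = 4 + P**2)
N(a) = (-1 - a)**2 (N(a) = ((1 - a) - 2)**2 = (-1 - a)**2)
N(g(-3, 5))**2 = ((1 + (4 + 5**2))**2)**2 = ((1 + (4 + 25))**2)**2 = ((1 + 29)**2)**2 = (30**2)**2 = 900**2 = 810000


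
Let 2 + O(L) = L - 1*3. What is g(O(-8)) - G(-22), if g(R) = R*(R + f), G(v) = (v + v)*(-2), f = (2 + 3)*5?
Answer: -244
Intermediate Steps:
f = 25 (f = 5*5 = 25)
O(L) = -5 + L (O(L) = -2 + (L - 1*3) = -2 + (L - 3) = -2 + (-3 + L) = -5 + L)
G(v) = -4*v (G(v) = (2*v)*(-2) = -4*v)
g(R) = R*(25 + R) (g(R) = R*(R + 25) = R*(25 + R))
g(O(-8)) - G(-22) = (-5 - 8)*(25 + (-5 - 8)) - (-4)*(-22) = -13*(25 - 13) - 1*88 = -13*12 - 88 = -156 - 88 = -244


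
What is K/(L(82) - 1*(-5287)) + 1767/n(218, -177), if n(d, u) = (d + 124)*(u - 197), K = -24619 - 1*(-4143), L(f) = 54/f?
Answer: -945297259/243242868 ≈ -3.8862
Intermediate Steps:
K = -20476 (K = -24619 + 4143 = -20476)
n(d, u) = (-197 + u)*(124 + d) (n(d, u) = (124 + d)*(-197 + u) = (-197 + u)*(124 + d))
K/(L(82) - 1*(-5287)) + 1767/n(218, -177) = -20476/(54/82 - 1*(-5287)) + 1767/(-24428 - 197*218 + 124*(-177) + 218*(-177)) = -20476/(54*(1/82) + 5287) + 1767/(-24428 - 42946 - 21948 - 38586) = -20476/(27/41 + 5287) + 1767/(-127908) = -20476/216794/41 + 1767*(-1/127908) = -20476*41/216794 - 31/2244 = -419758/108397 - 31/2244 = -945297259/243242868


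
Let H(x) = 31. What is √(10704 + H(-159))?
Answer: √10735 ≈ 103.61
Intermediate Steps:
√(10704 + H(-159)) = √(10704 + 31) = √10735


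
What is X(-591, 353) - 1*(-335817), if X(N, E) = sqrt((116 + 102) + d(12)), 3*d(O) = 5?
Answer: 335817 + sqrt(1977)/3 ≈ 3.3583e+5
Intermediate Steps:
d(O) = 5/3 (d(O) = (1/3)*5 = 5/3)
X(N, E) = sqrt(1977)/3 (X(N, E) = sqrt((116 + 102) + 5/3) = sqrt(218 + 5/3) = sqrt(659/3) = sqrt(1977)/3)
X(-591, 353) - 1*(-335817) = sqrt(1977)/3 - 1*(-335817) = sqrt(1977)/3 + 335817 = 335817 + sqrt(1977)/3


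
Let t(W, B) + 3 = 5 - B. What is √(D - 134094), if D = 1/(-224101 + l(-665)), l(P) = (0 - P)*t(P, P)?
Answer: 5*I*√258318993311498/219454 ≈ 366.19*I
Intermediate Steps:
t(W, B) = 2 - B (t(W, B) = -3 + (5 - B) = 2 - B)
l(P) = -P*(2 - P) (l(P) = (0 - P)*(2 - P) = (-P)*(2 - P) = -P*(2 - P))
D = 1/219454 (D = 1/(-224101 - 665*(-2 - 665)) = 1/(-224101 - 665*(-667)) = 1/(-224101 + 443555) = 1/219454 ≈ 4.5568e-6)
√(D - 134094) = √(1/219454 - 134094) = √(-29427464675/219454) = 5*I*√258318993311498/219454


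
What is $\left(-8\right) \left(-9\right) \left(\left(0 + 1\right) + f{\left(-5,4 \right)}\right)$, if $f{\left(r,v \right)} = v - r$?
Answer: $720$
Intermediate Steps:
$\left(-8\right) \left(-9\right) \left(\left(0 + 1\right) + f{\left(-5,4 \right)}\right) = \left(-8\right) \left(-9\right) \left(\left(0 + 1\right) + \left(4 - -5\right)\right) = 72 \left(1 + \left(4 + 5\right)\right) = 72 \left(1 + 9\right) = 72 \cdot 10 = 720$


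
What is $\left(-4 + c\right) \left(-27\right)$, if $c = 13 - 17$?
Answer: $216$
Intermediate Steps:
$c = -4$
$\left(-4 + c\right) \left(-27\right) = \left(-4 - 4\right) \left(-27\right) = \left(-8\right) \left(-27\right) = 216$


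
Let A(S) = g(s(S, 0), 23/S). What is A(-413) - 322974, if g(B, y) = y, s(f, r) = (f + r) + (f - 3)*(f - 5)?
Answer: -133388285/413 ≈ -3.2297e+5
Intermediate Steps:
s(f, r) = f + r + (-5 + f)*(-3 + f) (s(f, r) = (f + r) + (-3 + f)*(-5 + f) = (f + r) + (-5 + f)*(-3 + f) = f + r + (-5 + f)*(-3 + f))
A(S) = 23/S
A(-413) - 322974 = 23/(-413) - 322974 = 23*(-1/413) - 322974 = -23/413 - 322974 = -133388285/413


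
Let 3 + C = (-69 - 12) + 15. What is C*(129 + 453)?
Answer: -40158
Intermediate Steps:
C = -69 (C = -3 + ((-69 - 12) + 15) = -3 + (-81 + 15) = -3 - 66 = -69)
C*(129 + 453) = -69*(129 + 453) = -69*582 = -40158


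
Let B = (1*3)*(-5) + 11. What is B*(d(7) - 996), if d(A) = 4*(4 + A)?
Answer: 3808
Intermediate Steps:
d(A) = 16 + 4*A
B = -4 (B = 3*(-5) + 11 = -15 + 11 = -4)
B*(d(7) - 996) = -4*((16 + 4*7) - 996) = -4*((16 + 28) - 996) = -4*(44 - 996) = -4*(-952) = 3808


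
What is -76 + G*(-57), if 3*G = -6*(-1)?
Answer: -190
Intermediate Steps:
G = 2 (G = (-6*(-1))/3 = (1/3)*6 = 2)
-76 + G*(-57) = -76 + 2*(-57) = -76 - 114 = -190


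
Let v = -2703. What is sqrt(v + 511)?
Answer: 4*I*sqrt(137) ≈ 46.819*I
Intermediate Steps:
sqrt(v + 511) = sqrt(-2703 + 511) = sqrt(-2192) = 4*I*sqrt(137)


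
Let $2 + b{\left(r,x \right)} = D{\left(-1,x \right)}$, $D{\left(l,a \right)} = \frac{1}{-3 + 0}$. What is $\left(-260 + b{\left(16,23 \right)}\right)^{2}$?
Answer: $\frac{619369}{9} \approx 68819.0$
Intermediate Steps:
$D{\left(l,a \right)} = - \frac{1}{3}$ ($D{\left(l,a \right)} = \frac{1}{-3} = - \frac{1}{3}$)
$b{\left(r,x \right)} = - \frac{7}{3}$ ($b{\left(r,x \right)} = -2 - \frac{1}{3} = - \frac{7}{3}$)
$\left(-260 + b{\left(16,23 \right)}\right)^{2} = \left(-260 - \frac{7}{3}\right)^{2} = \left(- \frac{787}{3}\right)^{2} = \frac{619369}{9}$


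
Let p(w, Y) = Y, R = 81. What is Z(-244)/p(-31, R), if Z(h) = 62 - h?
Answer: 34/9 ≈ 3.7778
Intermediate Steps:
Z(-244)/p(-31, R) = (62 - 1*(-244))/81 = (62 + 244)*(1/81) = 306*(1/81) = 34/9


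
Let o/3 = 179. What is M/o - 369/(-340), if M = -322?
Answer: 88673/182580 ≈ 0.48567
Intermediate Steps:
o = 537 (o = 3*179 = 537)
M/o - 369/(-340) = -322/537 - 369/(-340) = -322*1/537 - 369*(-1/340) = -322/537 + 369/340 = 88673/182580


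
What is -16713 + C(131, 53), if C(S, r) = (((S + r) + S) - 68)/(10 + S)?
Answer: -2356286/141 ≈ -16711.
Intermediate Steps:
C(S, r) = (-68 + r + 2*S)/(10 + S) (C(S, r) = ((r + 2*S) - 68)/(10 + S) = (-68 + r + 2*S)/(10 + S))
-16713 + C(131, 53) = -16713 + (-68 + 53 + 2*131)/(10 + 131) = -16713 + (-68 + 53 + 262)/141 = -16713 + (1/141)*247 = -16713 + 247/141 = -2356286/141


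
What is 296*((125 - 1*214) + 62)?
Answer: -7992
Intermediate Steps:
296*((125 - 1*214) + 62) = 296*((125 - 214) + 62) = 296*(-89 + 62) = 296*(-27) = -7992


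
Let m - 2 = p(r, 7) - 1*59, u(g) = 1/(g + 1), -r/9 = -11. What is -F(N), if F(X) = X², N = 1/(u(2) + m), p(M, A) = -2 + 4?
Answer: -9/26896 ≈ -0.00033462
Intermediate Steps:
r = 99 (r = -9*(-11) = 99)
p(M, A) = 2
u(g) = 1/(1 + g)
m = -55 (m = 2 + (2 - 1*59) = 2 + (2 - 59) = 2 - 57 = -55)
N = -3/164 (N = 1/(1/(1 + 2) - 55) = 1/(1/3 - 55) = 1/(⅓ - 55) = 1/(-164/3) = -3/164 ≈ -0.018293)
-F(N) = -(-3/164)² = -1*9/26896 = -9/26896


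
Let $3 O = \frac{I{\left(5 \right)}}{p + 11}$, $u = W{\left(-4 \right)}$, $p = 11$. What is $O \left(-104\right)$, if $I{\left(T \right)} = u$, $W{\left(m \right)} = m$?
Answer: $\frac{208}{33} \approx 6.303$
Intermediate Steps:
$u = -4$
$I{\left(T \right)} = -4$
$O = - \frac{2}{33}$ ($O = \frac{\left(-4\right) \frac{1}{11 + 11}}{3} = \frac{\left(-4\right) \frac{1}{22}}{3} = \frac{1}{3} \left(- \frac{2}{11}\right) = - \frac{2}{33} \approx -0.060606$)
$O \left(-104\right) = \left(- \frac{2}{33}\right) \left(-104\right) = \frac{208}{33}$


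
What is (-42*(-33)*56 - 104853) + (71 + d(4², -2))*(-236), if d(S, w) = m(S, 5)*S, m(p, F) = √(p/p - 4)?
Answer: -43993 - 3776*I*√3 ≈ -43993.0 - 6540.2*I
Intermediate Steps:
m(p, F) = I*√3 (m(p, F) = √(1 - 4) = √(-3) = I*√3)
d(S, w) = I*S*√3 (d(S, w) = (I*√3)*S = I*S*√3)
(-42*(-33)*56 - 104853) + (71 + d(4², -2))*(-236) = (-42*(-33)*56 - 104853) + (71 + I*4²*√3)*(-236) = (1386*56 - 104853) + (71 + I*16*√3)*(-236) = (77616 - 104853) + (71 + 16*I*√3)*(-236) = -27237 + (-16756 - 3776*I*√3) = -43993 - 3776*I*√3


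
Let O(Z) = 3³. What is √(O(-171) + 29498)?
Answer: 5*√1181 ≈ 171.83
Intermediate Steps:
O(Z) = 27
√(O(-171) + 29498) = √(27 + 29498) = √29525 = 5*√1181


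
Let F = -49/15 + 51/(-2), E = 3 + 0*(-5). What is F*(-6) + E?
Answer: 878/5 ≈ 175.60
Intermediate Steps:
E = 3 (E = 3 + 0 = 3)
F = -863/30 (F = -49*1/15 + 51*(-1/2) = -49/15 - 51/2 = -863/30 ≈ -28.767)
F*(-6) + E = -863/30*(-6) + 3 = 863/5 + 3 = 878/5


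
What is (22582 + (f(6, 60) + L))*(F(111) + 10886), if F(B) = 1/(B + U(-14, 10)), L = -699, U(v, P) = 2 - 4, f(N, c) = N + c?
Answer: 26044134675/109 ≈ 2.3894e+8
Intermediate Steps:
U(v, P) = -2
F(B) = 1/(-2 + B) (F(B) = 1/(B - 2) = 1/(-2 + B))
(22582 + (f(6, 60) + L))*(F(111) + 10886) = (22582 + ((6 + 60) - 699))*(1/(-2 + 111) + 10886) = (22582 + (66 - 699))*(1/109 + 10886) = (22582 - 633)*(1/109 + 10886) = 21949*(1186575/109) = 26044134675/109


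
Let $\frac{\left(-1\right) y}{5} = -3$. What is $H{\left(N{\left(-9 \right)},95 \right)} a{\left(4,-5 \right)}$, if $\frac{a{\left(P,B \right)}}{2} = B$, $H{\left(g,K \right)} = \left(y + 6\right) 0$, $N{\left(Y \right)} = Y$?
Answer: $0$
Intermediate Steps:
$y = 15$ ($y = \left(-5\right) \left(-3\right) = 15$)
$H{\left(g,K \right)} = 0$ ($H{\left(g,K \right)} = \left(15 + 6\right) 0 = 21 \cdot 0 = 0$)
$a{\left(P,B \right)} = 2 B$
$H{\left(N{\left(-9 \right)},95 \right)} a{\left(4,-5 \right)} = 0 \cdot 2 \left(-5\right) = 0 \left(-10\right) = 0$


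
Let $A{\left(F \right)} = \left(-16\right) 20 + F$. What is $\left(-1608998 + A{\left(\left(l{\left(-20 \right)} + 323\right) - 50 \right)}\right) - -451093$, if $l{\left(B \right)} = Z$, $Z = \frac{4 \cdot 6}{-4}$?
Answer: $-1157958$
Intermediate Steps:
$Z = -6$ ($Z = 24 \left(- \frac{1}{4}\right) = -6$)
$l{\left(B \right)} = -6$
$A{\left(F \right)} = -320 + F$
$\left(-1608998 + A{\left(\left(l{\left(-20 \right)} + 323\right) - 50 \right)}\right) - -451093 = \left(-1608998 + \left(-320 + \left(\left(-6 + 323\right) - 50\right)\right)\right) - -451093 = \left(-1608998 + \left(-320 + \left(317 - 50\right)\right)\right) + 451093 = \left(-1608998 + \left(-320 + 267\right)\right) + 451093 = \left(-1608998 - 53\right) + 451093 = -1609051 + 451093 = -1157958$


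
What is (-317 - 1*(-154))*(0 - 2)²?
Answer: -652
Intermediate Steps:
(-317 - 1*(-154))*(0 - 2)² = (-317 + 154)*(-2)² = -163*4 = -652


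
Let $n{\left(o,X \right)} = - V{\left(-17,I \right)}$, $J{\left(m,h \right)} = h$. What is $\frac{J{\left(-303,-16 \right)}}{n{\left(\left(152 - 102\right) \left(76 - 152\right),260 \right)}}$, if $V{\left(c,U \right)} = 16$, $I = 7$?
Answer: $1$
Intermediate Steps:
$n{\left(o,X \right)} = -16$ ($n{\left(o,X \right)} = \left(-1\right) 16 = -16$)
$\frac{J{\left(-303,-16 \right)}}{n{\left(\left(152 - 102\right) \left(76 - 152\right),260 \right)}} = - \frac{16}{-16} = \left(-16\right) \left(- \frac{1}{16}\right) = 1$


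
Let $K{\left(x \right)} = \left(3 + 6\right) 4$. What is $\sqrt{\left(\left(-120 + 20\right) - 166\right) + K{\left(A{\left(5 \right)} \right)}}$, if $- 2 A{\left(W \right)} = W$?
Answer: $i \sqrt{230} \approx 15.166 i$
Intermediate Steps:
$A{\left(W \right)} = - \frac{W}{2}$
$K{\left(x \right)} = 36$ ($K{\left(x \right)} = 9 \cdot 4 = 36$)
$\sqrt{\left(\left(-120 + 20\right) - 166\right) + K{\left(A{\left(5 \right)} \right)}} = \sqrt{\left(\left(-120 + 20\right) - 166\right) + 36} = \sqrt{\left(-100 - 166\right) + 36} = \sqrt{-266 + 36} = \sqrt{-230} = i \sqrt{230}$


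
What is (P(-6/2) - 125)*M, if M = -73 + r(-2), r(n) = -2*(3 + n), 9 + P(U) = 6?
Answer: 9600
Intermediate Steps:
P(U) = -3 (P(U) = -9 + 6 = -3)
r(n) = -6 - 2*n
M = -75 (M = -73 + (-6 - 2*(-2)) = -73 + (-6 + 4) = -73 - 2 = -75)
(P(-6/2) - 125)*M = (-3 - 125)*(-75) = -128*(-75) = 9600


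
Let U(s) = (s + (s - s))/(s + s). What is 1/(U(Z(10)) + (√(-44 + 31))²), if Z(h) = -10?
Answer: -2/25 ≈ -0.080000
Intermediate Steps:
U(s) = ½ (U(s) = (s + 0)/((2*s)) = s*(1/(2*s)) = ½)
1/(U(Z(10)) + (√(-44 + 31))²) = 1/(½ + (√(-44 + 31))²) = 1/(½ + (√(-13))²) = 1/(½ + (I*√13)²) = 1/(½ - 13) = 1/(-25/2) = -2/25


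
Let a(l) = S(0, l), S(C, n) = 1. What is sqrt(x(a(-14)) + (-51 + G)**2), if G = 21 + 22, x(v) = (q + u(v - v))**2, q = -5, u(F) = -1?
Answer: 10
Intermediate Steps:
a(l) = 1
x(v) = 36 (x(v) = (-5 - 1)**2 = (-6)**2 = 36)
G = 43
sqrt(x(a(-14)) + (-51 + G)**2) = sqrt(36 + (-51 + 43)**2) = sqrt(36 + (-8)**2) = sqrt(36 + 64) = sqrt(100) = 10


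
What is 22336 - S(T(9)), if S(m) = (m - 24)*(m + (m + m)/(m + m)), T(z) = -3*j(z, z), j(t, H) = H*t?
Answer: -42278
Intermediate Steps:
T(z) = -3*z² (T(z) = -3*z*z = -3*z²)
S(m) = (1 + m)*(-24 + m) (S(m) = (-24 + m)*(m + (2*m)/((2*m))) = (-24 + m)*(m + (2*m)*(1/(2*m))) = (-24 + m)*(m + 1) = (-24 + m)*(1 + m) = (1 + m)*(-24 + m))
22336 - S(T(9)) = 22336 - (-24 + (-3*9²)² - (-69)*9²) = 22336 - (-24 + (-3*81)² - (-69)*81) = 22336 - (-24 + (-243)² - 23*(-243)) = 22336 - (-24 + 59049 + 5589) = 22336 - 1*64614 = 22336 - 64614 = -42278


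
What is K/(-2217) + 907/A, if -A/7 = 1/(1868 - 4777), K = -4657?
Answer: 5849505070/15519 ≈ 3.7693e+5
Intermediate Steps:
A = 7/2909 (A = -7/(1868 - 4777) = -7/(-2909) = -7*(-1/2909) = 7/2909 ≈ 0.0024063)
K/(-2217) + 907/A = -4657/(-2217) + 907/(7/2909) = -4657*(-1/2217) + 907*(2909/7) = 4657/2217 + 2638463/7 = 5849505070/15519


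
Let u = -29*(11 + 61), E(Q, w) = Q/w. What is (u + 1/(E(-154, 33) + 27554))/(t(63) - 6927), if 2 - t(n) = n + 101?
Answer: 57523007/195297224 ≈ 0.29454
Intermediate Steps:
t(n) = -99 - n (t(n) = 2 - (n + 101) = 2 - (101 + n) = 2 + (-101 - n) = -99 - n)
u = -2088 (u = -29*72 = -2088)
(u + 1/(E(-154, 33) + 27554))/(t(63) - 6927) = (-2088 + 1/(-154/33 + 27554))/((-99 - 1*63) - 6927) = (-2088 + 1/(-154*1/33 + 27554))/((-99 - 63) - 6927) = (-2088 + 1/(-14/3 + 27554))/(-162 - 6927) = (-2088 + 1/(82648/3))/(-7089) = (-2088 + 3/82648)*(-1/7089) = -172569021/82648*(-1/7089) = 57523007/195297224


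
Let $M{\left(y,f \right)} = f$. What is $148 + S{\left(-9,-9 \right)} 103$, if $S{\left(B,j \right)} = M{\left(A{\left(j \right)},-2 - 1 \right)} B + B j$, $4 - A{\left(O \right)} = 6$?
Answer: $11272$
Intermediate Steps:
$A{\left(O \right)} = -2$ ($A{\left(O \right)} = 4 - 6 = -2$)
$S{\left(B,j \right)} = - 3 B + B j$ ($S{\left(B,j \right)} = \left(-2 - 1\right) B + B j = - 3 B + B j$)
$148 + S{\left(-9,-9 \right)} 103 = 148 + - 9 \left(-3 - 9\right) 103 = 148 + \left(-9\right) \left(-12\right) 103 = 148 + 108 \cdot 103 = 148 + 11124 = 11272$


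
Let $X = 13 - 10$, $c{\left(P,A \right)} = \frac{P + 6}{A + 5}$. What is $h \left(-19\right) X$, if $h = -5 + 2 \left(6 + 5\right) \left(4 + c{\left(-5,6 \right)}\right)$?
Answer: $-4845$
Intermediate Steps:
$c{\left(P,A \right)} = \frac{6 + P}{5 + A}$
$X = 3$ ($X = 13 - 10 = 3$)
$h = 85$ ($h = -5 + 2 \left(6 + 5\right) \left(4 + \frac{6 - 5}{5 + 6}\right) = -5 + 2 \cdot 11 \left(4 + \frac{1}{11} \cdot 1\right) = -5 + 2 \cdot 11 \left(4 + \frac{1}{11}\right) = -5 + 2 \cdot 11 \cdot \frac{45}{11} = -5 + 2 \cdot 45 = -5 + 90 = 85$)
$h \left(-19\right) X = 85 \left(-19\right) 3 = \left(-1615\right) 3 = -4845$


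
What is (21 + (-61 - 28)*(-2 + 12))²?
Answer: 755161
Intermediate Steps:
(21 + (-61 - 28)*(-2 + 12))² = (21 - 89*10)² = (21 - 890)² = (-869)² = 755161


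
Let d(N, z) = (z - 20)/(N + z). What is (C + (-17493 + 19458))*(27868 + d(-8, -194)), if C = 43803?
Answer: 128826622200/101 ≈ 1.2755e+9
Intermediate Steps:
d(N, z) = (-20 + z)/(N + z)
(C + (-17493 + 19458))*(27868 + d(-8, -194)) = (43803 + (-17493 + 19458))*(27868 + (-20 - 194)/(-8 - 194)) = (43803 + 1965)*(27868 - 214/(-202)) = 45768*(27868 - 1/202*(-214)) = 45768*(27868 + 107/101) = 45768*(2814775/101) = 128826622200/101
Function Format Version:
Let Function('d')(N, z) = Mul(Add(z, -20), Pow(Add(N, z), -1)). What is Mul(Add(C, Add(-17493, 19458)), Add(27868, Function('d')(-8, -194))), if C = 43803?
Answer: Rational(128826622200, 101) ≈ 1.2755e+9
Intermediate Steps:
Function('d')(N, z) = Mul(Pow(Add(N, z), -1), Add(-20, z)) (Function('d')(N, z) = Mul(Add(-20, z), Pow(Add(N, z), -1)) = Mul(Pow(Add(N, z), -1), Add(-20, z)))
Mul(Add(C, Add(-17493, 19458)), Add(27868, Function('d')(-8, -194))) = Mul(Add(43803, Add(-17493, 19458)), Add(27868, Mul(Pow(Add(-8, -194), -1), Add(-20, -194)))) = Mul(Add(43803, 1965), Add(27868, Mul(Pow(-202, -1), -214))) = Mul(45768, Add(27868, Mul(Rational(-1, 202), -214))) = Mul(45768, Add(27868, Rational(107, 101))) = Mul(45768, Rational(2814775, 101)) = Rational(128826622200, 101)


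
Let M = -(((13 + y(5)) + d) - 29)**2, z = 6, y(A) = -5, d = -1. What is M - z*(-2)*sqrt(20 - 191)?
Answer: -484 + 36*I*sqrt(19) ≈ -484.0 + 156.92*I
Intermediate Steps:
M = -484 (M = -(((13 - 5) - 1) - 29)**2 = -((8 - 1) - 29)**2 = -(7 - 29)**2 = -1*(-22)**2 = -1*484 = -484)
M - z*(-2)*sqrt(20 - 191) = -484 - 6*(-2)*sqrt(20 - 191) = -484 - (-12)*sqrt(-171) = -484 - (-12)*3*I*sqrt(19) = -484 - (-36)*I*sqrt(19) = -484 + 36*I*sqrt(19)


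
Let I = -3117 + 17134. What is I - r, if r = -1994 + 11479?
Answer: 4532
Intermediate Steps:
I = 14017
r = 9485
I - r = 14017 - 1*9485 = 14017 - 9485 = 4532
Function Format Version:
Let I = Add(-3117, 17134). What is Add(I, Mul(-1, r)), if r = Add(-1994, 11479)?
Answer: 4532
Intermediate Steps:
I = 14017
r = 9485
Add(I, Mul(-1, r)) = Add(14017, Mul(-1, 9485)) = Add(14017, -9485) = 4532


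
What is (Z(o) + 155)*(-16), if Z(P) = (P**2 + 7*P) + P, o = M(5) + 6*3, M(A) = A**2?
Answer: -37568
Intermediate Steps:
o = 43 (o = 5**2 + 6*3 = 25 + 18 = 43)
Z(P) = P**2 + 8*P
(Z(o) + 155)*(-16) = (43*(8 + 43) + 155)*(-16) = (43*51 + 155)*(-16) = (2193 + 155)*(-16) = 2348*(-16) = -37568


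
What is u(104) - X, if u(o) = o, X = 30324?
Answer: -30220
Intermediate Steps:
u(104) - X = 104 - 1*30324 = 104 - 30324 = -30220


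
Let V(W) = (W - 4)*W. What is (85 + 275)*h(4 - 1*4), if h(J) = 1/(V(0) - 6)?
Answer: -60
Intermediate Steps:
V(W) = W*(-4 + W) (V(W) = (-4 + W)*W = W*(-4 + W))
h(J) = -⅙ (h(J) = 1/(0*(-4 + 0) - 6) = 1/(0*(-4) - 6) = 1/(0 - 6) = 1/(-6) = -⅙)
(85 + 275)*h(4 - 1*4) = (85 + 275)*(-⅙) = 360*(-⅙) = -60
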